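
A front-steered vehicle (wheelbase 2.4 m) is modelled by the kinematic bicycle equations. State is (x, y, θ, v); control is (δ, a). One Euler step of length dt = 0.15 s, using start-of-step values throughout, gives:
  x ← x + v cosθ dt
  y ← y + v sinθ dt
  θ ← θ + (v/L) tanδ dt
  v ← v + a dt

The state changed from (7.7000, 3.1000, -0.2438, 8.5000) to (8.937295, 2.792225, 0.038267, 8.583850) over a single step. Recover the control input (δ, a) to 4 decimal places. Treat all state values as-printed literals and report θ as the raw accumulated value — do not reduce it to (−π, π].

a = (v'−v)/dt = (0.083850)/0.15 = 0.5590
Δθ = θ'−θ = 0.282067;  (v·dt/L) = 8.5000·0.15/2.4 = 0.531250
tan δ = Δθ·L/(v·dt) = 0.530950  →  δ = 0.4881

δ = 0.4881, a = 0.5590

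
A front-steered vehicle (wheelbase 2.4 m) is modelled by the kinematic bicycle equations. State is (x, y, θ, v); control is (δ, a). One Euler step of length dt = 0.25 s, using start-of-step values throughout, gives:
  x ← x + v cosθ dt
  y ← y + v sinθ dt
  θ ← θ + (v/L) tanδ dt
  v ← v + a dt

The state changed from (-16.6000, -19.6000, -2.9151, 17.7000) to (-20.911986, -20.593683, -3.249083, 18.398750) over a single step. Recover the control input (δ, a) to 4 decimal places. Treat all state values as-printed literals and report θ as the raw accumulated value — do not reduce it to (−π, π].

a = (v'−v)/dt = (0.698750)/0.25 = 2.7950
Δθ = θ'−θ = -0.333983;  (v·dt/L) = 17.7000·0.25/2.4 = 1.843750
tan δ = Δθ·L/(v·dt) = -0.181143  →  δ = -0.1792

δ = -0.1792, a = 2.7950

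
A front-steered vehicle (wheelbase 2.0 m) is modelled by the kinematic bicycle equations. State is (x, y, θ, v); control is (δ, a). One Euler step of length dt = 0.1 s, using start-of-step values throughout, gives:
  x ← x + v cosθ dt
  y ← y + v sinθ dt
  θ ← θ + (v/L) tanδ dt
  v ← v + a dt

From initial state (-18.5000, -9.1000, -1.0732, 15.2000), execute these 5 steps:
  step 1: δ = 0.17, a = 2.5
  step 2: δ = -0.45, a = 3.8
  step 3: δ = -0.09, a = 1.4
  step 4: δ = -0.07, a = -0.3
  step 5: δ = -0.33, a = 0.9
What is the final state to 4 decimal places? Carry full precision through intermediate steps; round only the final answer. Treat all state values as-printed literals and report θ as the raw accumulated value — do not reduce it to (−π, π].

after step 1 (δ=0.17, a=2.5): (-17.774482, -10.435673, -0.942741, 15.450000)
after step 2 (δ=-0.45, a=3.8): (-16.866682, -11.685843, -1.315901, 15.830000)
after step 3 (δ=-0.09, a=1.4): (-16.467538, -13.217696, -1.387329, 15.970000)
after step 4 (δ=-0.07, a=-0.3): (-16.176181, -14.787894, -1.443315, 15.940000)
after step 5 (δ=-0.33, a=0.9): (-15.973526, -16.368959, -1.716308, 16.030000)

(-15.9735, -16.3690, -1.7163, 16.0300)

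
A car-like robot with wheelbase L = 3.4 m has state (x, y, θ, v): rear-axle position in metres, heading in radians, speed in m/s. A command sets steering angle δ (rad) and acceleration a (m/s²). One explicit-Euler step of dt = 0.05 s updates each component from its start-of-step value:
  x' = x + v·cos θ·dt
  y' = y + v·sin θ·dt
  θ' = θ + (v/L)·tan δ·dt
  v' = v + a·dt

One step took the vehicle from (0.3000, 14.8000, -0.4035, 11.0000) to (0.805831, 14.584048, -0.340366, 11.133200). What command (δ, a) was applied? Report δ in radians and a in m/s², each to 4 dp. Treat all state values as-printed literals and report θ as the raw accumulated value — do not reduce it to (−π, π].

δ = 0.3721, a = 2.6640

a = (v'−v)/dt = (0.133200)/0.05 = 2.6640
Δθ = θ'−θ = 0.063134;  (v·dt/L) = 11.0000·0.05/3.4 = 0.161765
tan δ = Δθ·L/(v·dt) = 0.390283  →  δ = 0.3721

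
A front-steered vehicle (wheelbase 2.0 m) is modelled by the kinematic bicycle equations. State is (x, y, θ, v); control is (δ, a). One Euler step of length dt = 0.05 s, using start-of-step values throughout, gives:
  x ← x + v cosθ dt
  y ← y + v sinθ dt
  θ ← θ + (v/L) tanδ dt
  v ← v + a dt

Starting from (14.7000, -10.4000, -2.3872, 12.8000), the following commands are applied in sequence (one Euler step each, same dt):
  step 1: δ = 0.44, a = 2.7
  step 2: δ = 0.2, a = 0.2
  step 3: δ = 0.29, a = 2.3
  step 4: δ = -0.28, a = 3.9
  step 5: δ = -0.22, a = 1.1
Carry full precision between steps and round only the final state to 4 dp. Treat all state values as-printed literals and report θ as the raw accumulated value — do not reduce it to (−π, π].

after step 1 (δ=0.44, a=2.7): (14.233640, -10.838302, -2.236550, 12.935000)
after step 2 (δ=0.2, a=0.2): (13.834173, -11.346939, -2.170999, 12.945000)
after step 3 (δ=0.29, a=2.3): (13.468600, -11.881063, -2.074425, 13.060000)
after step 4 (δ=-0.28, a=3.9): (13.153458, -12.452985, -2.168312, 13.255000)
after step 5 (δ=-0.22, a=1.1): (12.780602, -13.000904, -2.242413, 13.310000)

(12.7806, -13.0009, -2.2424, 13.3100)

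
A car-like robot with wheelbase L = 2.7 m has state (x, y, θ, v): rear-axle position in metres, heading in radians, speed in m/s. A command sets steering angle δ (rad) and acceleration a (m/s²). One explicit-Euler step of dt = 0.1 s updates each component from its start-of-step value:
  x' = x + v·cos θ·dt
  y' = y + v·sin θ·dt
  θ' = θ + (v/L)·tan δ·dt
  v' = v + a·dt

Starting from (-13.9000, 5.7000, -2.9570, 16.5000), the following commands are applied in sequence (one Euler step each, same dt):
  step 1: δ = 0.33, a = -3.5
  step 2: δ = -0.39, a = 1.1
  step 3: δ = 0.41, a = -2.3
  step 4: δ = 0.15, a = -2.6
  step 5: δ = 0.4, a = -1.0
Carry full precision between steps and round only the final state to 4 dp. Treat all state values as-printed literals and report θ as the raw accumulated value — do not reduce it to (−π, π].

after step 1 (δ=0.33, a=-3.5): (-15.521968, 5.397149, -2.747679, 16.150000)
after step 2 (δ=-0.39, a=1.1): (-17.013282, 4.777304, -2.993551, 16.260000)
after step 3 (δ=0.41, a=-2.3): (-18.621497, 4.537466, -2.731806, 16.030000)
after step 4 (δ=0.15, a=-2.6): (-20.091778, 3.898810, -2.642077, 15.770000)
after step 5 (δ=0.4, a=-1.0): (-21.476092, 3.143426, -2.395134, 15.670000)

(-21.4761, 3.1434, -2.3951, 15.6700)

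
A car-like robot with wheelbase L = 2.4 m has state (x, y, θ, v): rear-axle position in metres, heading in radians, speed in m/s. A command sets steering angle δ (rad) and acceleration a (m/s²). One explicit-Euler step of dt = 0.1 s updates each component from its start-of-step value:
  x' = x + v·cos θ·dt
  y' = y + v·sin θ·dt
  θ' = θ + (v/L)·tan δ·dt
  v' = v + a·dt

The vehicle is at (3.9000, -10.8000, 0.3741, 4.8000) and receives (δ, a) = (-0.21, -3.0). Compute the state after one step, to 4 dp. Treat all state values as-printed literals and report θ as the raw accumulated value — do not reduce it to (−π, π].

x' = 3.9000 + 4.8000·cos(0.3741)·0.1 = 4.3468
y' = -10.8000 + 4.8000·sin(0.3741)·0.1 = -10.6246
θ' = 0.3741 + (4.8000/2.4)·tan(-0.21)·0.1 = 0.3315
v' = 4.8000 − 3.0000·0.1 = 4.5000

(4.3468, -10.6246, 0.3315, 4.5000)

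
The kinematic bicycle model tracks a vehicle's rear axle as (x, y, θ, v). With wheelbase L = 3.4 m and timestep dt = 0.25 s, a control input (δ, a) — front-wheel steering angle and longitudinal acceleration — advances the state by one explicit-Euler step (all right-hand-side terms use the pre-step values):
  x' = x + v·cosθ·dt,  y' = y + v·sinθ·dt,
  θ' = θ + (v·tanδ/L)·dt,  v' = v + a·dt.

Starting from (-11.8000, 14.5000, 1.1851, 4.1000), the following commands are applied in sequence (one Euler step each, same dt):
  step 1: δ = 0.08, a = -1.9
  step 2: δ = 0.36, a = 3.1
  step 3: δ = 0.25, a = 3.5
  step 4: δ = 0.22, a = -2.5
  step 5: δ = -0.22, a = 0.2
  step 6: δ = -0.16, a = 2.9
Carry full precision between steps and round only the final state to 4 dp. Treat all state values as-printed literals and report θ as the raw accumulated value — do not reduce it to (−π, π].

after step 1 (δ=0.08, a=-1.9): (-11.414390, 15.449700, 1.209269, 3.625000)
after step 2 (δ=0.36, a=3.1): (-11.093847, 16.297368, 1.309597, 4.400000)
after step 3 (δ=0.25, a=3.5): (-10.809784, 17.360057, 1.392208, 5.275000)
after step 4 (δ=0.22, a=-2.5): (-10.575520, 18.657833, 1.478943, 4.650000)
after step 5 (δ=-0.22, a=0.2): (-10.468890, 19.815432, 1.402484, 4.700000)
after step 6 (δ=-0.16, a=2.9): (-10.272056, 20.973828, 1.346714, 5.425000)

(-10.2721, 20.9738, 1.3467, 5.4250)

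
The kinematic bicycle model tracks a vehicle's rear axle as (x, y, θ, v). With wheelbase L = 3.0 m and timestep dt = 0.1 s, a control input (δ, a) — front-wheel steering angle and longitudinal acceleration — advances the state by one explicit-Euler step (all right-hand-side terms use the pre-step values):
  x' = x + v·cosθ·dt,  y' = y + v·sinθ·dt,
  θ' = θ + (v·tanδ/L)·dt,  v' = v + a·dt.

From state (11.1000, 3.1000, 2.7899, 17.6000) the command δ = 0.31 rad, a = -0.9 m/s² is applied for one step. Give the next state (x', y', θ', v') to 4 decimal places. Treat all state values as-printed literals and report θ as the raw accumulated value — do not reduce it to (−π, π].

(9.4477, 3.7063, 2.9778, 17.5100)

x' = 11.1000 + 17.6000·cos(2.7899)·0.1 = 9.4477
y' = 3.1000 + 17.6000·sin(2.7899)·0.1 = 3.7063
θ' = 2.7899 + (17.6000/3.0)·tan(0.31)·0.1 = 2.9778
v' = 17.6000 − 0.9000·0.1 = 17.5100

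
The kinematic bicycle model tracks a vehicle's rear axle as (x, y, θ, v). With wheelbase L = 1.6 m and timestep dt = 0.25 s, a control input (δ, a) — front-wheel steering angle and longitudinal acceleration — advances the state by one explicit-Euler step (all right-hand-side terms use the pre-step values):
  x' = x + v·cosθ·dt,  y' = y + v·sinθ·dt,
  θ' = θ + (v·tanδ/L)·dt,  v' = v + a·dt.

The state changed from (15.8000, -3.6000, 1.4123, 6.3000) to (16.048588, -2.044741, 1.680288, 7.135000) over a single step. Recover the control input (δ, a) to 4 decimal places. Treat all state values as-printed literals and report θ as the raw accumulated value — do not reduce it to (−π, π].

a = (v'−v)/dt = (0.835000)/0.25 = 3.3400
Δθ = θ'−θ = 0.267988;  (v·dt/L) = 6.3000·0.25/1.6 = 0.984375
tan δ = Δθ·L/(v·dt) = 0.272242  →  δ = 0.2658

δ = 0.2658, a = 3.3400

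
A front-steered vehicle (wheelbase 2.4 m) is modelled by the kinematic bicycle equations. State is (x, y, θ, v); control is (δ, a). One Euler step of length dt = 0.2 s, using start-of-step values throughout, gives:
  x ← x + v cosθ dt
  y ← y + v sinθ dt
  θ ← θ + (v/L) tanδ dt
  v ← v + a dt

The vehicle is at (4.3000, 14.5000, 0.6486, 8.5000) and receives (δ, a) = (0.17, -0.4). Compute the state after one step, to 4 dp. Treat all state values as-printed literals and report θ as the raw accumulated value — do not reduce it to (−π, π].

(5.6548, 15.5269, 0.7702, 8.4200)

x' = 4.3000 + 8.5000·cos(0.6486)·0.2 = 5.6548
y' = 14.5000 + 8.5000·sin(0.6486)·0.2 = 15.5269
θ' = 0.6486 + (8.5000/2.4)·tan(0.17)·0.2 = 0.7702
v' = 8.5000 − 0.4000·0.2 = 8.4200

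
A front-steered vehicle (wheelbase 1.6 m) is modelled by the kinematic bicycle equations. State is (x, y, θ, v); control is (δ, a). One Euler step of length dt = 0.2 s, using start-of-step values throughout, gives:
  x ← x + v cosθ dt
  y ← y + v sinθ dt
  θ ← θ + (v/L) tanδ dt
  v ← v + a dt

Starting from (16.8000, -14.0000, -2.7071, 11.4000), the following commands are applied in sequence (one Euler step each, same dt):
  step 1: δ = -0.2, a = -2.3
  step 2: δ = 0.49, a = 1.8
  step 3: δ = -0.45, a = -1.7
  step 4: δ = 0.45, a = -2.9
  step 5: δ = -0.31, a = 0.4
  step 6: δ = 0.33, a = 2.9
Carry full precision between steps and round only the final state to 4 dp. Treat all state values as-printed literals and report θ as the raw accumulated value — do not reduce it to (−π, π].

(5.7102, -19.8866, -2.2549, 11.0400)

after step 1 (δ=-0.2, a=-2.3): (14.731849, -14.959767, -2.995962, 10.940000)
after step 2 (δ=0.49, a=1.8): (12.567010, -15.277282, -2.266554, 11.300000)
after step 3 (δ=-0.45, a=-1.7): (11.118425, -17.011987, -2.948869, 10.960000)
after step 4 (δ=0.45, a=-2.9): (8.967007, -17.431827, -2.287083, 10.380000)
after step 5 (δ=-0.31, a=0.4): (7.603929, -18.997648, -2.702708, 10.460000)
after step 6 (δ=0.33, a=2.9): (5.710196, -19.886601, -2.254857, 11.040000)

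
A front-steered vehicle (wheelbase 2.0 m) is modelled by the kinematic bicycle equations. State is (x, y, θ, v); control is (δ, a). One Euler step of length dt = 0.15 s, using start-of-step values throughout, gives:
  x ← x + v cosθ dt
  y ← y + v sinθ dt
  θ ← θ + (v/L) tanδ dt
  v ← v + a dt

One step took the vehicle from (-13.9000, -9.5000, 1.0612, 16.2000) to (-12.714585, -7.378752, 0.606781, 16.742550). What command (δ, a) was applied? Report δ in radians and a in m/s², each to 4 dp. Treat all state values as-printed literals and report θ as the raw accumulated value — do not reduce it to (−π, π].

δ = -0.3579, a = 3.6170

a = (v'−v)/dt = (0.542550)/0.15 = 3.6170
Δθ = θ'−θ = -0.454419;  (v·dt/L) = 16.2000·0.15/2.0 = 1.215000
tan δ = Δθ·L/(v·dt) = -0.374007  →  δ = -0.3579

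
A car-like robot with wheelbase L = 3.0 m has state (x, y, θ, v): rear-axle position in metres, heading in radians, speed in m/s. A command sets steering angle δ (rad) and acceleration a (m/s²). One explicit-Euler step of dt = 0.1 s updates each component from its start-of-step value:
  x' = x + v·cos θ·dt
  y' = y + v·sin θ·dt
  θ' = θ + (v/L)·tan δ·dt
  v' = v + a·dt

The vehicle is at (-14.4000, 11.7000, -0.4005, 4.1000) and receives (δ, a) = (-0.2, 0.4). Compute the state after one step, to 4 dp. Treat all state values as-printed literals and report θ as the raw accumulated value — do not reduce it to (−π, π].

(-14.0224, 11.5401, -0.4282, 4.1400)

x' = -14.4000 + 4.1000·cos(-0.4005)·0.1 = -14.0224
y' = 11.7000 + 4.1000·sin(-0.4005)·0.1 = 11.5401
θ' = -0.4005 + (4.1000/3.0)·tan(-0.2)·0.1 = -0.4282
v' = 4.1000 + 0.4000·0.1 = 4.1400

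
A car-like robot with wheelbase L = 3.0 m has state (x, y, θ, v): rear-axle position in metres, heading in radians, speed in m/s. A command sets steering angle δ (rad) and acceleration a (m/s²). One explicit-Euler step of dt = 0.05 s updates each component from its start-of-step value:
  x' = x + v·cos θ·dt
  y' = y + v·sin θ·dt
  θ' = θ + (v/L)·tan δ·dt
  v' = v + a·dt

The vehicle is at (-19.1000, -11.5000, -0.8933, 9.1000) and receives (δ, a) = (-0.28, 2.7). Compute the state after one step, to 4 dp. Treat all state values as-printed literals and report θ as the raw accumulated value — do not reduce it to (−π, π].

(-18.8148, -11.8545, -0.9369, 9.2350)

x' = -19.1000 + 9.1000·cos(-0.8933)·0.05 = -18.8148
y' = -11.5000 + 9.1000·sin(-0.8933)·0.05 = -11.8545
θ' = -0.8933 + (9.1000/3.0)·tan(-0.28)·0.05 = -0.9369
v' = 9.1000 + 2.7000·0.05 = 9.2350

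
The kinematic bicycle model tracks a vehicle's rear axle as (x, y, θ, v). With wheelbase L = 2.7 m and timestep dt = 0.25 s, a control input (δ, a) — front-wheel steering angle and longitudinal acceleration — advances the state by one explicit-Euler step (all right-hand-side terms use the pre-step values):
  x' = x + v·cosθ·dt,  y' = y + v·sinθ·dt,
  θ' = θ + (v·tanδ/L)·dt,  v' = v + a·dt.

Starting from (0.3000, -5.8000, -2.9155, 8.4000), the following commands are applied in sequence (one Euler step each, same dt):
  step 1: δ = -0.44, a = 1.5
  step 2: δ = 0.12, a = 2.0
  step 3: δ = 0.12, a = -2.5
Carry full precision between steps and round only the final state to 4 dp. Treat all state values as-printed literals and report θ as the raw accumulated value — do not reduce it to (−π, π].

after step 1 (δ=-0.44, a=1.5): (-1.746554, -6.270760, -3.281663, 8.775000)
after step 2 (δ=0.12, a=2.0): (-3.918819, -5.964485, -3.183692, 9.275000)
after step 3 (δ=0.12, a=-2.5): (-6.235515, -5.866896, -3.080139, 8.650000)

(-6.2355, -5.8669, -3.0801, 8.6500)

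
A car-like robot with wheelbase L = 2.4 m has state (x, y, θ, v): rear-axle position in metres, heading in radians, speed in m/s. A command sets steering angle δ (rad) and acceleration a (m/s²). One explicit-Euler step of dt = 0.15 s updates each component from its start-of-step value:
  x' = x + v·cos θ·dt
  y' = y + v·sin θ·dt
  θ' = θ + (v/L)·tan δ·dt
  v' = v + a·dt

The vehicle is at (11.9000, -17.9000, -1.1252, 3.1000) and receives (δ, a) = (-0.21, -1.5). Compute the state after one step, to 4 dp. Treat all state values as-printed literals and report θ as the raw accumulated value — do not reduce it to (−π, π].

(12.1004, -18.3196, -1.1665, 2.8750)

x' = 11.9000 + 3.1000·cos(-1.1252)·0.15 = 12.1004
y' = -17.9000 + 3.1000·sin(-1.1252)·0.15 = -18.3196
θ' = -1.1252 + (3.1000/2.4)·tan(-0.21)·0.15 = -1.1665
v' = 3.1000 − 1.5000·0.15 = 2.8750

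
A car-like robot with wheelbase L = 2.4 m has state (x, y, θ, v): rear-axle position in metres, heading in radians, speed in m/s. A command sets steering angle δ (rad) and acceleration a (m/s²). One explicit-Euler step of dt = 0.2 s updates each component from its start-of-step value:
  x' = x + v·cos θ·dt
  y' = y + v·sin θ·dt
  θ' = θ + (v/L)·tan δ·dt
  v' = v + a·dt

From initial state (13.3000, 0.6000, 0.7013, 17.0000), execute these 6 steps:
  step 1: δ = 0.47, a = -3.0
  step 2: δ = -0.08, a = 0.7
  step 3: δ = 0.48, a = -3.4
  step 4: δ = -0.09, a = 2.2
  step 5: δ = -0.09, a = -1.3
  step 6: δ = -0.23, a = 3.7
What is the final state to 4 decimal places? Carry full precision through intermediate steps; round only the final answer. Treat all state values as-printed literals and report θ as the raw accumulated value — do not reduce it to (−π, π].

(14.0611, 18.2870, 1.4741, 16.7800)

after step 1 (δ=0.47, a=-3.0): (15.897614, 2.793719, 1.420918, 16.400000)
after step 2 (δ=-0.08, a=0.7): (16.387375, 6.036948, 1.311351, 16.540000)
after step 3 (δ=0.48, a=-3.4): (17.236024, 9.234237, 2.028926, 15.860000)
after step 4 (δ=-0.09, a=2.2): (15.833137, 12.079144, 1.909654, 16.300000)
after step 5 (δ=-0.09, a=-1.3): (14.749480, 15.153764, 1.787073, 16.040000)
after step 6 (δ=-0.23, a=3.7): (14.061061, 18.287028, 1.474101, 16.780000)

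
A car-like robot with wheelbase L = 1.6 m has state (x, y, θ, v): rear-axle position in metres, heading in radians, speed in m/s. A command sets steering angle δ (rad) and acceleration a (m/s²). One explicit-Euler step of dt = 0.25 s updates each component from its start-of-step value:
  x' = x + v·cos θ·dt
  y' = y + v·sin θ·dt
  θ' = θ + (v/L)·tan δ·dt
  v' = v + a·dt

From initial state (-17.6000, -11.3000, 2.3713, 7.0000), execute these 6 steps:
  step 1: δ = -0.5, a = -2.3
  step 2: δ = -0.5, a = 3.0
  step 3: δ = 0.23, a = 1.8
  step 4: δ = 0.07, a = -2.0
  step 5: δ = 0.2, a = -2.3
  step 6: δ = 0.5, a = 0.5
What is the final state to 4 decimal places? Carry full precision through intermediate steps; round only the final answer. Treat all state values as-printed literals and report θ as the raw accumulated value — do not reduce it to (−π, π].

after step 1 (δ=-0.5, a=-2.3): (-18.855987, -10.081396, 1.773782, 6.425000)
after step 2 (δ=-0.5, a=3.0): (-19.179798, -8.508123, 1.225345, 7.175000)
after step 3 (δ=0.23, a=1.8): (-18.572396, -6.820343, 1.487842, 7.625000)
after step 4 (δ=0.07, a=-2.0): (-18.414445, -4.920648, 1.571377, 7.125000)
after step 5 (δ=0.2, a=-2.3): (-18.415479, -3.139399, 1.797050, 6.550000)
after step 6 (δ=0.5, a=0.5): (-18.782817, -1.543633, 2.356156, 6.675000)

(-18.7828, -1.5436, 2.3562, 6.6750)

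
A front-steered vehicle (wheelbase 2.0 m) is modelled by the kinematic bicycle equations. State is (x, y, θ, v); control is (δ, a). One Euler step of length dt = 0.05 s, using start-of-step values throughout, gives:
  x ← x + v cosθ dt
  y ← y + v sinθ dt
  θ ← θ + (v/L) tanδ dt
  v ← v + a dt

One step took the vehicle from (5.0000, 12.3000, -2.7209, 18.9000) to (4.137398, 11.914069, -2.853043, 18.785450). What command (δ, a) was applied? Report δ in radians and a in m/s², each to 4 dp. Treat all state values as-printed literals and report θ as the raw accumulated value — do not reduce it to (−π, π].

δ = -0.2727, a = -2.2910

a = (v'−v)/dt = (-0.114550)/0.05 = -2.2910
Δθ = θ'−θ = -0.132143;  (v·dt/L) = 18.9000·0.05/2.0 = 0.472500
tan δ = Δθ·L/(v·dt) = -0.279668  →  δ = -0.2727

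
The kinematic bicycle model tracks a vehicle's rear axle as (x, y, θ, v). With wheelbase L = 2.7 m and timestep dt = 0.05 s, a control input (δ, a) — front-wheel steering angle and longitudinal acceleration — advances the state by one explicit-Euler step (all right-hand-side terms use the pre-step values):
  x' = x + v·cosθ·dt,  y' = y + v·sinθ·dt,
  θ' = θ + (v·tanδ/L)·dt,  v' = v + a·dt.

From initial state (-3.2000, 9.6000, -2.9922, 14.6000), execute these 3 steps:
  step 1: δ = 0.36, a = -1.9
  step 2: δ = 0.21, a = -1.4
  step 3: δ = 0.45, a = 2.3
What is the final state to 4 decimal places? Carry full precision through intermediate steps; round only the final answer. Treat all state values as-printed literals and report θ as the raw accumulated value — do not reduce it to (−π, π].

(-5.3121, 9.0920, -2.7041, 14.5500)

after step 1 (δ=0.36, a=-1.9): (-3.921869, 9.491349, -2.890432, 14.505000)
after step 2 (δ=0.21, a=-1.4): (-4.624364, 9.311103, -2.833179, 14.435000)
after step 3 (δ=0.45, a=2.3): (-5.312059, 9.092018, -2.704052, 14.550000)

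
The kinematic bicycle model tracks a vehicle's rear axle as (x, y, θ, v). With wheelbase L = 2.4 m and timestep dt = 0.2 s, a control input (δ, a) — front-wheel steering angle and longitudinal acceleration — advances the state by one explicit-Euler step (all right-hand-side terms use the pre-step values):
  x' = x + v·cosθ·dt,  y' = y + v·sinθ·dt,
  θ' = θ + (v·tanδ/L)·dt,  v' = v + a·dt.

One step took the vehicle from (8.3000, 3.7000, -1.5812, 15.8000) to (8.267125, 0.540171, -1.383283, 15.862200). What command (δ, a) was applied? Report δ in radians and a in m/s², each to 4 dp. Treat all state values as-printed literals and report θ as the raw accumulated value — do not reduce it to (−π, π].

a = (v'−v)/dt = (0.062200)/0.2 = 0.3110
Δθ = θ'−θ = 0.197917;  (v·dt/L) = 15.8000·0.2/2.4 = 1.316667
tan δ = Δθ·L/(v·dt) = 0.150317  →  δ = 0.1492

δ = 0.1492, a = 0.3110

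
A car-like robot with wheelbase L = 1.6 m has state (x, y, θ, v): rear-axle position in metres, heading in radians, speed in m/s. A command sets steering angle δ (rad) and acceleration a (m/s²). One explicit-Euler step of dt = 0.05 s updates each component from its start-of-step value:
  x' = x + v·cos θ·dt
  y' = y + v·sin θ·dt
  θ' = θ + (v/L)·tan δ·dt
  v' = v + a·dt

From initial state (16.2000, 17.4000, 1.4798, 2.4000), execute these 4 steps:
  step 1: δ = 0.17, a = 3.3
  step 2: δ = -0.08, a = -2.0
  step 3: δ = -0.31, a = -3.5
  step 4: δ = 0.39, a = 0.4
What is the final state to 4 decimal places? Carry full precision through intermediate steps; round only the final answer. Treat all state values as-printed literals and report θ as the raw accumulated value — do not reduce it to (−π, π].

(16.2438, 17.8840, 1.4910, 2.3100)

after step 1 (δ=0.17, a=3.3): (16.210904, 17.519504, 1.492674, 2.565000)
after step 2 (δ=-0.08, a=-2.0): (16.220913, 17.647362, 1.486248, 2.465000)
after step 3 (δ=-0.31, a=-3.5): (16.231322, 17.770172, 1.461573, 2.290000)
after step 4 (δ=0.39, a=0.4): (16.243803, 17.883990, 1.490989, 2.310000)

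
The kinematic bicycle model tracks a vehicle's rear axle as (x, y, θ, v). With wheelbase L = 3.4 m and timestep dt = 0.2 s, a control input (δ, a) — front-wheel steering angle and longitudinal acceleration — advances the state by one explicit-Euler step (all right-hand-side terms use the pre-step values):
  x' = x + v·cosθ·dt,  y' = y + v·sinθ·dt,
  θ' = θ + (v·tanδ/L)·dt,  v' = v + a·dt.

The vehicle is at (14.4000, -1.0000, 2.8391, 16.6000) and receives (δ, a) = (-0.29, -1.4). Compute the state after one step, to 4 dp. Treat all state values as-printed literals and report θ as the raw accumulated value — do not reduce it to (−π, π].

x' = 14.4000 + 16.6000·cos(2.8391)·0.2 = 11.2307
y' = -1.0000 + 16.6000·sin(2.8391)·0.2 = -0.0110
θ' = 2.8391 + (16.6000/3.4)·tan(-0.29)·0.2 = 2.5477
v' = 16.6000 − 1.4000·0.2 = 16.3200

(11.2307, -0.0110, 2.5477, 16.3200)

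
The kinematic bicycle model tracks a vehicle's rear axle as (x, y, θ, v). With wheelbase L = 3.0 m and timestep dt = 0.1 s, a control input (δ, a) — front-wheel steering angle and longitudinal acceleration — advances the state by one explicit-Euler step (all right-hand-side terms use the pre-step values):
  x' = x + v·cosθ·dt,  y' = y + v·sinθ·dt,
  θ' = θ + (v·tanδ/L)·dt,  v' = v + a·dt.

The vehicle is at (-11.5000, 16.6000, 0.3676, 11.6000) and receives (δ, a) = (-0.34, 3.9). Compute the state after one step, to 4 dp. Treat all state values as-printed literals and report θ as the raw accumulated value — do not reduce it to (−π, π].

(-10.4175, 17.0169, 0.2308, 11.9900)

x' = -11.5000 + 11.6000·cos(0.3676)·0.1 = -10.4175
y' = 16.6000 + 11.6000·sin(0.3676)·0.1 = 17.0169
θ' = 0.3676 + (11.6000/3.0)·tan(-0.34)·0.1 = 0.2308
v' = 11.6000 + 3.9000·0.1 = 11.9900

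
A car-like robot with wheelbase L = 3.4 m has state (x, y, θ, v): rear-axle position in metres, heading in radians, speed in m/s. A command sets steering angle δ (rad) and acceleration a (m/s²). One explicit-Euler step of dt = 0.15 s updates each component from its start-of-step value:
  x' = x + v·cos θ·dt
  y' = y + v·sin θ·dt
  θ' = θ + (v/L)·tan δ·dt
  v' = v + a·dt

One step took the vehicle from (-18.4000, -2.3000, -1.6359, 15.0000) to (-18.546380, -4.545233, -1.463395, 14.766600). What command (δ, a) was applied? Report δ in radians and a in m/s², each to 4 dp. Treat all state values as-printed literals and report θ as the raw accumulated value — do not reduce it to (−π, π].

δ = 0.2550, a = -1.5560

a = (v'−v)/dt = (-0.233400)/0.15 = -1.5560
Δθ = θ'−θ = 0.172505;  (v·dt/L) = 15.0000·0.15/3.4 = 0.661765
tan δ = Δθ·L/(v·dt) = 0.260674  →  δ = 0.2550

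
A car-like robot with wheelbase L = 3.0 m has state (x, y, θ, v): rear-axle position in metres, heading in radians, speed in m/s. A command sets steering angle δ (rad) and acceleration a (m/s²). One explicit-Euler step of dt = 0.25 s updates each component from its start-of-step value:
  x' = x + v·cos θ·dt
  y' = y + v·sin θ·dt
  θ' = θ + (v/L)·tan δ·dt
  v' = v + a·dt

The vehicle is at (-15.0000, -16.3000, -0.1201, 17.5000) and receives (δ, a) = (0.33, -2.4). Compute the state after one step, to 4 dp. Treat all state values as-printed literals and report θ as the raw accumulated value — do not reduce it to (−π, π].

(-10.6565, -16.8242, 0.3794, 16.9000)

x' = -15.0000 + 17.5000·cos(-0.1201)·0.25 = -10.6565
y' = -16.3000 + 17.5000·sin(-0.1201)·0.25 = -16.8242
θ' = -0.1201 + (17.5000/3.0)·tan(0.33)·0.25 = 0.3794
v' = 17.5000 − 2.4000·0.25 = 16.9000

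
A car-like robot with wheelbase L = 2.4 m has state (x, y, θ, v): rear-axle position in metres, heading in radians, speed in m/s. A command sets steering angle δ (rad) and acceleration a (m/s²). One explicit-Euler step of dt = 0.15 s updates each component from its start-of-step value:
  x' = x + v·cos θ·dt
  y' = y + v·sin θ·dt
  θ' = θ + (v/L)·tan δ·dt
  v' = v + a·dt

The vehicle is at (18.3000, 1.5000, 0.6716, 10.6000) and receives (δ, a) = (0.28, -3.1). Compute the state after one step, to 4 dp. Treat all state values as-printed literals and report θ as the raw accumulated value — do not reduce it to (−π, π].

x' = 18.3000 + 10.6000·cos(0.6716)·0.15 = 19.5447
y' = 1.5000 + 10.6000·sin(0.6716)·0.15 = 2.4894
θ' = 0.6716 + (10.6000/2.4)·tan(0.28)·0.15 = 0.8621
v' = 10.6000 − 3.1000·0.15 = 10.1350

(19.5447, 2.4894, 0.8621, 10.1350)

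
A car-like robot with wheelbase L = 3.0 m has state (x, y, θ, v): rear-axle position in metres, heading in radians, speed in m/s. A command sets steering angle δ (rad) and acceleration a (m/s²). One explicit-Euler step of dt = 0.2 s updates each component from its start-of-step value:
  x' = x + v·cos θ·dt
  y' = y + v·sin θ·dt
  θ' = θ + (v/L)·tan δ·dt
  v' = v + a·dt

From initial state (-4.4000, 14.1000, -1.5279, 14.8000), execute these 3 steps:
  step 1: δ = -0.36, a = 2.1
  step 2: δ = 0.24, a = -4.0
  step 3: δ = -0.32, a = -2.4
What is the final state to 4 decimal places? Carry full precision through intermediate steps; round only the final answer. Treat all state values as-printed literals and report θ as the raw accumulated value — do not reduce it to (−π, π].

(-5.4861, 5.3867, -1.9696, 13.9400)

after step 1 (δ=-0.36, a=2.1): (-4.273066, 11.142723, -1.899284, 15.220000)
after step 2 (δ=0.24, a=-4.0): (-5.255097, 8.261482, -1.650978, 14.420000)
after step 3 (δ=-0.32, a=-2.4): (-5.486094, 5.386748, -1.969554, 13.940000)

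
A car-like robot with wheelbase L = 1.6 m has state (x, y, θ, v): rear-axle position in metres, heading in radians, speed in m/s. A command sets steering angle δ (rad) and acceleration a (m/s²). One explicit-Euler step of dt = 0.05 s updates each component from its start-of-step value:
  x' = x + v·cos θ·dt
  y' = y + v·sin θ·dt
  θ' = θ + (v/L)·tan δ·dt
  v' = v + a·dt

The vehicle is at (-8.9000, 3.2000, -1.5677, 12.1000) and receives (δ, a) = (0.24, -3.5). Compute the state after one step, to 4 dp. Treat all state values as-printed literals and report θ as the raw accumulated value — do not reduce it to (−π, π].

(-8.8981, 2.5950, -1.4752, 11.9250)

x' = -8.9000 + 12.1000·cos(-1.5677)·0.05 = -8.8981
y' = 3.2000 + 12.1000·sin(-1.5677)·0.05 = 2.5950
θ' = -1.5677 + (12.1000/1.6)·tan(0.24)·0.05 = -1.4752
v' = 12.1000 − 3.5000·0.05 = 11.9250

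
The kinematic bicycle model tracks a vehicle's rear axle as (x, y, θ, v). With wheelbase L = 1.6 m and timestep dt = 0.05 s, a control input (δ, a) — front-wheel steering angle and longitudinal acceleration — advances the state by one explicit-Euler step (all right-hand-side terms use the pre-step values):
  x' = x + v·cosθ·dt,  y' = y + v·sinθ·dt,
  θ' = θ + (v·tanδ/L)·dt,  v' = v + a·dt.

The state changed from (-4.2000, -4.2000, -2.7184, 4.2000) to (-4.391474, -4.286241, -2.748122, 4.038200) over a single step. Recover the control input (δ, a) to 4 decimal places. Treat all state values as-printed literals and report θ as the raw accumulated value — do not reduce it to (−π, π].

δ = -0.2227, a = -3.2360

a = (v'−v)/dt = (-0.161800)/0.05 = -3.2360
Δθ = θ'−θ = -0.029722;  (v·dt/L) = 4.2000·0.05/1.6 = 0.131250
tan δ = Δθ·L/(v·dt) = -0.226453  →  δ = -0.2227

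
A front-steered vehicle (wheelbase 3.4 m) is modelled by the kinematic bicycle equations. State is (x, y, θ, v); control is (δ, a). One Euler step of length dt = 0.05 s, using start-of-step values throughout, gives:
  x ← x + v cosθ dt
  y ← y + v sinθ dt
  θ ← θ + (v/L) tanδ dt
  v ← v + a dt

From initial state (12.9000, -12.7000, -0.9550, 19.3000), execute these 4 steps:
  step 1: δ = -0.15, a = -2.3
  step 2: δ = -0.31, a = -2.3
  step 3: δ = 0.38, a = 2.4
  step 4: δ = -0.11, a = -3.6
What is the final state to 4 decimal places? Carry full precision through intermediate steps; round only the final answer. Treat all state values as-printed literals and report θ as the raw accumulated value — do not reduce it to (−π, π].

(14.9573, -15.9333, -1.0074, 19.0100)

after step 1 (δ=-0.15, a=-2.3): (13.457392, -13.487743, -0.997896, 19.185000)
after step 2 (δ=-0.31, a=-2.3): (13.977375, -14.293831, -1.088270, 19.070000)
after step 3 (δ=0.38, a=2.4): (14.419816, -15.138466, -0.976259, 19.190000)
after step 4 (δ=-0.11, a=-3.6): (14.957257, -15.933323, -1.007427, 19.010000)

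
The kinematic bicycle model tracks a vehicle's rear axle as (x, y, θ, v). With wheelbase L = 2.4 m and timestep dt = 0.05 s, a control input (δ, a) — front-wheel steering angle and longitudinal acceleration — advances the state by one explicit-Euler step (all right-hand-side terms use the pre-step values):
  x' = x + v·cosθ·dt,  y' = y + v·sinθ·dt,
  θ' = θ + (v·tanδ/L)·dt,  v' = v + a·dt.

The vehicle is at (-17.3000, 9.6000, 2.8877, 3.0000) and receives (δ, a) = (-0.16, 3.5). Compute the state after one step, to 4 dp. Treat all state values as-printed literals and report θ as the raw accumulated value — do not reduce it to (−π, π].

x' = -17.3000 + 3.0000·cos(2.8877)·0.05 = -17.4452
y' = 9.6000 + 3.0000·sin(2.8877)·0.05 = 9.6377
θ' = 2.8877 + (3.0000/2.4)·tan(-0.16)·0.05 = 2.8776
v' = 3.0000 + 3.5000·0.05 = 3.1750

(-17.4452, 9.6377, 2.8776, 3.1750)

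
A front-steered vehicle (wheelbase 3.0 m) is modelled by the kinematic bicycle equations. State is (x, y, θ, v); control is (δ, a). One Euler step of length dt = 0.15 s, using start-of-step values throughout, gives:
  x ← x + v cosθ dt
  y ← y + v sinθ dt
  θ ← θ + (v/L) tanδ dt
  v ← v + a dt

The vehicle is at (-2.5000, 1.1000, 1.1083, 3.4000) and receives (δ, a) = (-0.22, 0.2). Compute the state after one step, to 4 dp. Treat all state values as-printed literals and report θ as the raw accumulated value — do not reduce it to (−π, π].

(-2.2724, 1.5564, 1.0703, 3.4300)

x' = -2.5000 + 3.4000·cos(1.1083)·0.15 = -2.2724
y' = 1.1000 + 3.4000·sin(1.1083)·0.15 = 1.5564
θ' = 1.1083 + (3.4000/3.0)·tan(-0.22)·0.15 = 1.0703
v' = 3.4000 + 0.2000·0.15 = 3.4300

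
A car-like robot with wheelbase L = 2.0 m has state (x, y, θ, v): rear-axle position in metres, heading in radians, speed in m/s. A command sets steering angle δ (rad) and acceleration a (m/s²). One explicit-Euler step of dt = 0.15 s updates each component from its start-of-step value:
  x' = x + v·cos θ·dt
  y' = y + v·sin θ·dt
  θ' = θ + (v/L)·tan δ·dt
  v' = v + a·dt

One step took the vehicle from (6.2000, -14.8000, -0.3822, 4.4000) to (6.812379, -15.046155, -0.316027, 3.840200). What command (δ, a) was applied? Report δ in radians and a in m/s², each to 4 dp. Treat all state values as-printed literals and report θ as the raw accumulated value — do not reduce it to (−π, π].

a = (v'−v)/dt = (-0.559800)/0.15 = -3.7320
Δθ = θ'−θ = 0.066173;  (v·dt/L) = 4.4000·0.15/2.0 = 0.330000
tan δ = Δθ·L/(v·dt) = 0.200524  →  δ = 0.1979

δ = 0.1979, a = -3.7320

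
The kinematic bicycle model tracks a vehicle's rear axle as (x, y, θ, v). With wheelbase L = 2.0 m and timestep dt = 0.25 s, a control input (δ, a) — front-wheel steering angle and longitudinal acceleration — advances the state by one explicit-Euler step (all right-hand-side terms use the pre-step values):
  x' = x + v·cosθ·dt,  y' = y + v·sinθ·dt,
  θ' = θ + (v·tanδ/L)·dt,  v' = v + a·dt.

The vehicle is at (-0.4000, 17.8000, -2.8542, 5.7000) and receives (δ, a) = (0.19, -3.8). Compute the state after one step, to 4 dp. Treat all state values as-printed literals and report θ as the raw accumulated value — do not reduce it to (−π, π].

(-1.7666, 17.3961, -2.7172, 4.7500)

x' = -0.4000 + 5.7000·cos(-2.8542)·0.25 = -1.7666
y' = 17.8000 + 5.7000·sin(-2.8542)·0.25 = 17.3961
θ' = -2.8542 + (5.7000/2.0)·tan(0.19)·0.25 = -2.7172
v' = 5.7000 − 3.8000·0.25 = 4.7500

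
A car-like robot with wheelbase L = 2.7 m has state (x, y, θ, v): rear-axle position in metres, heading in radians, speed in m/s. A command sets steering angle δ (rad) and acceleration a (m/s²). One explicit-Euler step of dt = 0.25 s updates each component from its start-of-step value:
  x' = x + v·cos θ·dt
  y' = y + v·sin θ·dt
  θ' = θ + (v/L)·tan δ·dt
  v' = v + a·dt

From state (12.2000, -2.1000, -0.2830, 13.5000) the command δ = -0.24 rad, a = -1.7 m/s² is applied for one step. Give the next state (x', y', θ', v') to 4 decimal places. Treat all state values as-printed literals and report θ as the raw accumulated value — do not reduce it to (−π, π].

(15.4407, -3.0424, -0.5889, 13.0750)

x' = 12.2000 + 13.5000·cos(-0.2830)·0.25 = 15.4407
y' = -2.1000 + 13.5000·sin(-0.2830)·0.25 = -3.0424
θ' = -0.2830 + (13.5000/2.7)·tan(-0.24)·0.25 = -0.5889
v' = 13.5000 − 1.7000·0.25 = 13.0750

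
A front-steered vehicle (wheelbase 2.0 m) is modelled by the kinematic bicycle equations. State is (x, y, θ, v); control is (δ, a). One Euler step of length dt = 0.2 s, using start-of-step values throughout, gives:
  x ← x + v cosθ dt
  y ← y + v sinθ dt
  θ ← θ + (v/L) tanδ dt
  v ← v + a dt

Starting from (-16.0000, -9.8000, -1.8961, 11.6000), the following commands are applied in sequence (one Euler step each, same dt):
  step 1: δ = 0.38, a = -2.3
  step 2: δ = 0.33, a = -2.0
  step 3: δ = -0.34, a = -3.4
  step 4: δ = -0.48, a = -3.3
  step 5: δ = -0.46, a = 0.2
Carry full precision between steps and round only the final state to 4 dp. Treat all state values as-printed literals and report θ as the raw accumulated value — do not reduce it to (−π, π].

(-15.7927, -19.8051, -2.4206, 9.4400)

after step 1 (δ=0.38, a=-2.3): (-16.741464, -11.998325, -1.432781, 11.140000)
after step 2 (δ=0.33, a=-2.0): (-16.434942, -14.205139, -1.051209, 10.740000)
after step 3 (δ=-0.34, a=-3.4): (-15.368412, -16.069654, -1.431122, 10.060000)
after step 4 (δ=-0.48, a=-3.3): (-15.088300, -18.062060, -1.954856, 9.400000)
after step 5 (δ=-0.46, a=0.2): (-15.792713, -19.805104, -2.420578, 9.440000)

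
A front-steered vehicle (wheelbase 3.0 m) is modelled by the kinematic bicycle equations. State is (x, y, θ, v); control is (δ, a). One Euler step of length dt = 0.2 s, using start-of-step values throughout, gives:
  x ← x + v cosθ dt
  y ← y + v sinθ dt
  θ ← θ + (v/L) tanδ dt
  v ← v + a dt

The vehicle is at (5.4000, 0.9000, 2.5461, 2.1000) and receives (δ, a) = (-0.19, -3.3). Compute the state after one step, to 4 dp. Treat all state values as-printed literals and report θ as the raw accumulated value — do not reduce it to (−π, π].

(5.0523, 1.1356, 2.5192, 1.4400)

x' = 5.4000 + 2.1000·cos(2.5461)·0.2 = 5.0523
y' = 0.9000 + 2.1000·sin(2.5461)·0.2 = 1.1356
θ' = 2.5461 + (2.1000/3.0)·tan(-0.19)·0.2 = 2.5192
v' = 2.1000 − 3.3000·0.2 = 1.4400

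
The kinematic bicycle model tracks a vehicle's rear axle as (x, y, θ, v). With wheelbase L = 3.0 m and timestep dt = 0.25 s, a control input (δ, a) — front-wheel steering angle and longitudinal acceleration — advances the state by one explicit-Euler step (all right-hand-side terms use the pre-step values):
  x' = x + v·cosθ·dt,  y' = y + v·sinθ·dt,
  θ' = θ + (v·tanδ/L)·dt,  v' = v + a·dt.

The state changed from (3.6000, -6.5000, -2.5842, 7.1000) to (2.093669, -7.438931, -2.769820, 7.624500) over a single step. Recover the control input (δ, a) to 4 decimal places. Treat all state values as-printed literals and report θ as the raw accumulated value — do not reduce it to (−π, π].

a = (v'−v)/dt = (0.524500)/0.25 = 2.0980
Δθ = θ'−θ = -0.185620;  (v·dt/L) = 7.1000·0.25/3.0 = 0.591667
tan δ = Δθ·L/(v·dt) = -0.313724  →  δ = -0.3040

δ = -0.3040, a = 2.0980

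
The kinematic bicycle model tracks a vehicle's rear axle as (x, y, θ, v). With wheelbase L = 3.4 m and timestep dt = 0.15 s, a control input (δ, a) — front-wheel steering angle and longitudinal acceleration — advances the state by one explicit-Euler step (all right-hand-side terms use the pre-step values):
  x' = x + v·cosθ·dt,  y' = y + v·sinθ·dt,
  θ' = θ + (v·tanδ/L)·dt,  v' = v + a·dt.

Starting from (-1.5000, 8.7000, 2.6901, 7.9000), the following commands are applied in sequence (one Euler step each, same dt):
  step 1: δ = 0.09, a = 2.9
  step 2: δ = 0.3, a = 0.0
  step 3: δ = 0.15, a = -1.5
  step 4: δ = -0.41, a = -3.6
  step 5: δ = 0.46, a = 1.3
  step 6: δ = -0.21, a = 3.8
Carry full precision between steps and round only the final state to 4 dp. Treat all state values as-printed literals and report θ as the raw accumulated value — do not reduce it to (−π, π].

(-8.2526, 11.1321, 2.8278, 8.3350)

after step 1 (δ=0.09, a=2.9): (-2.566259, 9.217026, 2.721553, 8.335000)
after step 2 (δ=0.3, a=0.0): (-3.707828, 9.726875, 2.835302, 8.335000)
after step 3 (δ=0.15, a=-1.5): (-4.899890, 10.103855, 2.890877, 8.110000)
after step 4 (δ=-0.41, a=-3.6): (-6.078356, 10.405665, 2.735369, 7.570000)
after step 5 (δ=0.46, a=1.3): (-7.121449, 10.854350, 2.900834, 7.765000)
after step 6 (δ=-0.21, a=3.8): (-8.252604, 11.132072, 2.827817, 8.335000)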